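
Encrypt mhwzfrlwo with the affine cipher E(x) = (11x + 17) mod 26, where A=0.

tqzguwizp

m(12): 11·12+17=149≡19 → t
h(7): 11·7+17=94≡16 → q
w(22): 11·22+17=259≡25 → z
z(25): 11·25+17=292≡6 → g
f(5): 11·5+17=72≡20 → u
r(17): 11·17+17=204≡22 → w
l(11): 11·11+17=138≡8 → i
w(22): 11·22+17=259≡25 → z
o(14): 11·14+17=171≡15 → p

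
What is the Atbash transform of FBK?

F(5) → U(20)
B(1) → Y(24)
K(10) → P(15)

UYP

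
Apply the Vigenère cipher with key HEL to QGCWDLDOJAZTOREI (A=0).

XKNDHWKSUHDEVVPP

Repeat the key across the message: HELHELHELHELHELH
Q(16)+H(7): 23 → X
G(6)+E(4): 10 → K
C(2)+L(11): 13 → N
W(22)+H(7): 29≡3 → D
D(3)+E(4): 7 → H
L(11)+L(11): 22 → W
D(3)+H(7): 10 → K
O(14)+E(4): 18 → S
J(9)+L(11): 20 → U
A(0)+H(7): 7 → H
Z(25)+E(4): 29≡3 → D
T(19)+L(11): 30≡4 → E
O(14)+H(7): 21 → V
R(17)+E(4): 21 → V
E(4)+L(11): 15 → P
I(8)+H(7): 15 → P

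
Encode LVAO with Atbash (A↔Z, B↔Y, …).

OEZL

L(11) → O(14)
V(21) → E(4)
A(0) → Z(25)
O(14) → L(11)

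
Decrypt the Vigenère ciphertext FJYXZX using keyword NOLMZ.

Repeat the key across the ciphertext: NOLMZN
F(5)−N(13): -8≡18 → S
J(9)−O(14): -5≡21 → V
Y(24)−L(11): 13 → N
X(23)−M(12): 11 → L
Z(25)−Z(25): 0 → A
X(23)−N(13): 10 → K

SVNLAK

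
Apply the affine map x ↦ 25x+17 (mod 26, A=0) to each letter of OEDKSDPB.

O(14): 25·14+17=367≡3 → D
E(4): 25·4+17=117≡13 → N
D(3): 25·3+17=92≡14 → O
K(10): 25·10+17=267≡7 → H
S(18): 25·18+17=467≡25 → Z
D(3): 25·3+17=92≡14 → O
P(15): 25·15+17=392≡2 → C
B(1): 25·1+17=42≡16 → Q

DNOHZOCQ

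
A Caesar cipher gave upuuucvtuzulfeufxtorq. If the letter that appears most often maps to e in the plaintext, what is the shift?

16

The most frequent ciphertext letter is u (appears 7 times).
u is position 20; e is position 4.
Shift = 16.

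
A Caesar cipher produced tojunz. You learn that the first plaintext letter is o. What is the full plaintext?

ojepiu

From the crib: t(19)−o(14)=5, so the shift is 5.
Subtract 5 from each ciphertext letter:
t(19): 19−5=14 → o
o(14): 14−5=9 → j
j(9): 9−5=4 → e
u(20): 20−5=15 → p
n(13): 13−5=8 → i
z(25): 25−5=20 → u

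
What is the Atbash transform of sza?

haz

s(18) → h(7)
z(25) → a(0)
a(0) → z(25)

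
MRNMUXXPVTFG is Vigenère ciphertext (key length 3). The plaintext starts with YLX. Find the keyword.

Subtract each crib letter from the matching ciphertext letter (mod 26):
M(12)−Y(24)=-12≡14 → O
R(17)−L(11)=6 → G
N(13)−X(23)=-10≡16 → Q

OGQ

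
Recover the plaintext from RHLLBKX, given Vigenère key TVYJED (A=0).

YMNCXHE

Repeat the key across the ciphertext: TVYJEDT
R(17)−T(19): -2≡24 → Y
H(7)−V(21): -14≡12 → M
L(11)−Y(24): -13≡13 → N
L(11)−J(9): 2 → C
B(1)−E(4): -3≡23 → X
K(10)−D(3): 7 → H
X(23)−T(19): 4 → E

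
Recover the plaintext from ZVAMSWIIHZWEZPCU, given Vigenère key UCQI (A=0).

FTKEYUSANXGWFNMM

Repeat the key across the ciphertext: UCQIUCQIUCQIUCQI
Z(25)−U(20): 5 → F
V(21)−C(2): 19 → T
A(0)−Q(16): -16≡10 → K
M(12)−I(8): 4 → E
S(18)−U(20): -2≡24 → Y
W(22)−C(2): 20 → U
I(8)−Q(16): -8≡18 → S
I(8)−I(8): 0 → A
H(7)−U(20): -13≡13 → N
Z(25)−C(2): 23 → X
W(22)−Q(16): 6 → G
E(4)−I(8): -4≡22 → W
Z(25)−U(20): 5 → F
P(15)−C(2): 13 → N
C(2)−Q(16): -14≡12 → M
U(20)−I(8): 12 → M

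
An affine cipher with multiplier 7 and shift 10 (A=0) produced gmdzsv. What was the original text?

The inverse of 7 mod 26 is 15, since 7·15=105≡1. Apply D(y)=15·(y−10) mod 26:
g(6): 15·(6−10)=-60≡18 → s
m(12): 15·(12−10)=30≡4 → e
d(3): 15·(3−10)=-105≡25 → z
z(25): 15·(25−10)=225≡17 → r
s(18): 15·(18−10)=120≡16 → q
v(21): 15·(21−10)=165≡9 → j

sezrqj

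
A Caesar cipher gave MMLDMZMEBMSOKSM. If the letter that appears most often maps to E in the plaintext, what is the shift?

8

The most frequent ciphertext letter is M (appears 6 times).
M is position 12; E is position 4.
Shift = 8.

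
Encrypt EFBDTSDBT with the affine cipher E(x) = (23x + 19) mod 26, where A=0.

HEQKORKQO

E(4): 23·4+19=111≡7 → H
F(5): 23·5+19=134≡4 → E
B(1): 23·1+19=42≡16 → Q
D(3): 23·3+19=88≡10 → K
T(19): 23·19+19=456≡14 → O
S(18): 23·18+19=433≡17 → R
D(3): 23·3+19=88≡10 → K
B(1): 23·1+19=42≡16 → Q
T(19): 23·19+19=456≡14 → O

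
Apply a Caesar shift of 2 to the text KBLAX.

K(10): 10+2=12 → M
B(1): 1+2=3 → D
L(11): 11+2=13 → N
A(0): 0+2=2 → C
X(23): 23+2=25 → Z

MDNCZ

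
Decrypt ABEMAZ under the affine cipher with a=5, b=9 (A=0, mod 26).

TOZLTY

The inverse of 5 mod 26 is 21, since 5·21=105≡1. Apply D(y)=21·(y−9) mod 26:
A(0): 21·(0−9)=-189≡19 → T
B(1): 21·(1−9)=-168≡14 → O
E(4): 21·(4−9)=-105≡25 → Z
M(12): 21·(12−9)=63≡11 → L
A(0): 21·(0−9)=-189≡19 → T
Z(25): 21·(25−9)=336≡24 → Y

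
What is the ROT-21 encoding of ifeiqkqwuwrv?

i(8): 8+21=29≡3 → d
f(5): 5+21=26≡0 → a
e(4): 4+21=25 → z
i(8): 8+21=29≡3 → d
q(16): 16+21=37≡11 → l
k(10): 10+21=31≡5 → f
q(16): 16+21=37≡11 → l
w(22): 22+21=43≡17 → r
u(20): 20+21=41≡15 → p
w(22): 22+21=43≡17 → r
r(17): 17+21=38≡12 → m
v(21): 21+21=42≡16 → q

dazdlflrprmq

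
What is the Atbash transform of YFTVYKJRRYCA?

Y(24) → B(1)
F(5) → U(20)
T(19) → G(6)
V(21) → E(4)
Y(24) → B(1)
K(10) → P(15)
J(9) → Q(16)
R(17) → I(8)
R(17) → I(8)
Y(24) → B(1)
C(2) → X(23)
A(0) → Z(25)

BUGEBPQIIBXZ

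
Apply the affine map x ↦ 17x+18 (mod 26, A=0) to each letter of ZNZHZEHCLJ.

Z(25): 17·25+18=443≡1 → B
N(13): 17·13+18=239≡5 → F
Z(25): 17·25+18=443≡1 → B
H(7): 17·7+18=137≡7 → H
Z(25): 17·25+18=443≡1 → B
E(4): 17·4+18=86≡8 → I
H(7): 17·7+18=137≡7 → H
C(2): 17·2+18=52≡0 → A
L(11): 17·11+18=205≡23 → X
J(9): 17·9+18=171≡15 → P

BFBHBIHAXP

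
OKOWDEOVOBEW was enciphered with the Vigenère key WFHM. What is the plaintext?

Repeat the key across the ciphertext: WFHMWFHMWFHM
O(14)−W(22): -8≡18 → S
K(10)−F(5): 5 → F
O(14)−H(7): 7 → H
W(22)−M(12): 10 → K
D(3)−W(22): -19≡7 → H
E(4)−F(5): -1≡25 → Z
O(14)−H(7): 7 → H
V(21)−M(12): 9 → J
O(14)−W(22): -8≡18 → S
B(1)−F(5): -4≡22 → W
E(4)−H(7): -3≡23 → X
W(22)−M(12): 10 → K

SFHKHZHJSWXK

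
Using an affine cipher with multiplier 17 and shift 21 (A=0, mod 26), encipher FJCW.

F(5): 17·5+21=106≡2 → C
J(9): 17·9+21=174≡18 → S
C(2): 17·2+21=55≡3 → D
W(22): 17·22+21=395≡5 → F

CSDF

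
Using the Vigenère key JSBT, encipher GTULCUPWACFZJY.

Repeat the key across the message: JSBTJSBTJSBTJS
G(6)+J(9): 15 → P
T(19)+S(18): 37≡11 → L
U(20)+B(1): 21 → V
L(11)+T(19): 30≡4 → E
C(2)+J(9): 11 → L
U(20)+S(18): 38≡12 → M
P(15)+B(1): 16 → Q
W(22)+T(19): 41≡15 → P
A(0)+J(9): 9 → J
C(2)+S(18): 20 → U
F(5)+B(1): 6 → G
Z(25)+T(19): 44≡18 → S
J(9)+J(9): 18 → S
Y(24)+S(18): 42≡16 → Q

PLVELMQPJUGSSQ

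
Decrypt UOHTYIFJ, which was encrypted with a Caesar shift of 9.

LFYKPZWA

U(20): 20−9=11 → L
O(14): 14−9=5 → F
H(7): 7−9=-2≡24 → Y
T(19): 19−9=10 → K
Y(24): 24−9=15 → P
I(8): 8−9=-1≡25 → Z
F(5): 5−9=-4≡22 → W
J(9): 9−9=0 → A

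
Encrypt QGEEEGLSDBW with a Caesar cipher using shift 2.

SIGGGINUFDY

Q(16): 16+2=18 → S
G(6): 6+2=8 → I
E(4): 4+2=6 → G
E(4): 4+2=6 → G
E(4): 4+2=6 → G
G(6): 6+2=8 → I
L(11): 11+2=13 → N
S(18): 18+2=20 → U
D(3): 3+2=5 → F
B(1): 1+2=3 → D
W(22): 22+2=24 → Y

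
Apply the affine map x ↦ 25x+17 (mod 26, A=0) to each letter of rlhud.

agkxo

r(17): 25·17+17=442≡0 → a
l(11): 25·11+17=292≡6 → g
h(7): 25·7+17=192≡10 → k
u(20): 25·20+17=517≡23 → x
d(3): 25·3+17=92≡14 → o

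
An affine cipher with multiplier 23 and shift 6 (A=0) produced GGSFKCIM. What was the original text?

AAWJQKIY

The inverse of 23 mod 26 is 17, since 23·17=391≡1. Apply D(y)=17·(y−6) mod 26:
G(6): 17·(6−6)=0 → A
G(6): 17·(6−6)=0 → A
S(18): 17·(18−6)=204≡22 → W
F(5): 17·(5−6)=-17≡9 → J
K(10): 17·(10−6)=68≡16 → Q
C(2): 17·(2−6)=-68≡10 → K
I(8): 17·(8−6)=34≡8 → I
M(12): 17·(12−6)=102≡24 → Y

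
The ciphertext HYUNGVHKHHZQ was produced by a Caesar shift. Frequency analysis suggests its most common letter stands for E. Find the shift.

3

The most frequent ciphertext letter is H (appears 4 times).
H is position 7; E is position 4.
Shift = 3.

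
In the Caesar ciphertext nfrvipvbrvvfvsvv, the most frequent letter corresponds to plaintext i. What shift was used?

The most frequent ciphertext letter is v (appears 7 times).
v is position 21; i is position 8.
Shift = 13.

13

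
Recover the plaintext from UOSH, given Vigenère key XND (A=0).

Repeat the key across the ciphertext: XNDX
U(20)−X(23): -3≡23 → X
O(14)−N(13): 1 → B
S(18)−D(3): 15 → P
H(7)−X(23): -16≡10 → K

XBPK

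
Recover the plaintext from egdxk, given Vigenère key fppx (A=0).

zroaf

Repeat the key across the ciphertext: fppxf
e(4)−f(5): -1≡25 → z
g(6)−p(15): -9≡17 → r
d(3)−p(15): -12≡14 → o
x(23)−x(23): 0 → a
k(10)−f(5): 5 → f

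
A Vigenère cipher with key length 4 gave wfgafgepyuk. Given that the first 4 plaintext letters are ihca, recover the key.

Subtract each crib letter from the matching ciphertext letter (mod 26):
w(22)−i(8)=14 → o
f(5)−h(7)=-2≡24 → y
g(6)−c(2)=4 → e
a(0)−a(0)=0 → a

oyea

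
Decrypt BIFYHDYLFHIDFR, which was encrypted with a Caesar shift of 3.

B(1): 1−3=-2≡24 → Y
I(8): 8−3=5 → F
F(5): 5−3=2 → C
Y(24): 24−3=21 → V
H(7): 7−3=4 → E
D(3): 3−3=0 → A
Y(24): 24−3=21 → V
L(11): 11−3=8 → I
F(5): 5−3=2 → C
H(7): 7−3=4 → E
I(8): 8−3=5 → F
D(3): 3−3=0 → A
F(5): 5−3=2 → C
R(17): 17−3=14 → O

YFCVEAVICEFACO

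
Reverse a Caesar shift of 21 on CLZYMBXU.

HQEDRGCZ

C(2): 2−21=-19≡7 → H
L(11): 11−21=-10≡16 → Q
Z(25): 25−21=4 → E
Y(24): 24−21=3 → D
M(12): 12−21=-9≡17 → R
B(1): 1−21=-20≡6 → G
X(23): 23−21=2 → C
U(20): 20−21=-1≡25 → Z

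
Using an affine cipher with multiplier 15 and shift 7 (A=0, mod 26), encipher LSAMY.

QRHFD

L(11): 15·11+7=172≡16 → Q
S(18): 15·18+7=277≡17 → R
A(0): 15·0+7=7 → H
M(12): 15·12+7=187≡5 → F
Y(24): 15·24+7=367≡3 → D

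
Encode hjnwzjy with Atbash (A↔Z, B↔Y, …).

sqmdaqb

h(7) → s(18)
j(9) → q(16)
n(13) → m(12)
w(22) → d(3)
z(25) → a(0)
j(9) → q(16)
y(24) → b(1)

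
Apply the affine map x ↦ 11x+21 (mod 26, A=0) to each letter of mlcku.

m(12): 11·12+21=153≡23 → x
l(11): 11·11+21=142≡12 → m
c(2): 11·2+21=43≡17 → r
k(10): 11·10+21=131≡1 → b
u(20): 11·20+21=241≡7 → h

xmrbh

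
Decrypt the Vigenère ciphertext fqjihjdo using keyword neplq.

smuxrwzz

Repeat the key across the ciphertext: neplqnep
f(5)−n(13): -8≡18 → s
q(16)−e(4): 12 → m
j(9)−p(15): -6≡20 → u
i(8)−l(11): -3≡23 → x
h(7)−q(16): -9≡17 → r
j(9)−n(13): -4≡22 → w
d(3)−e(4): -1≡25 → z
o(14)−p(15): -1≡25 → z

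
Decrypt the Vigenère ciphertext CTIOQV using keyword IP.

UEAZIG

Repeat the key across the ciphertext: IPIPIP
C(2)−I(8): -6≡20 → U
T(19)−P(15): 4 → E
I(8)−I(8): 0 → A
O(14)−P(15): -1≡25 → Z
Q(16)−I(8): 8 → I
V(21)−P(15): 6 → G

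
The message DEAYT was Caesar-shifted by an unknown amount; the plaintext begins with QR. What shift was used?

13

From the crib: D(3)−Q(16)=-13≡13, so the shift is 13.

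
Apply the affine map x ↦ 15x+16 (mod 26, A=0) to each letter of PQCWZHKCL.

P(15): 15·15+16=241≡7 → H
Q(16): 15·16+16=256≡22 → W
C(2): 15·2+16=46≡20 → U
W(22): 15·22+16=346≡8 → I
Z(25): 15·25+16=391≡1 → B
H(7): 15·7+16=121≡17 → R
K(10): 15·10+16=166≡10 → K
C(2): 15·2+16=46≡20 → U
L(11): 15·11+16=181≡25 → Z

HWUIBRKUZ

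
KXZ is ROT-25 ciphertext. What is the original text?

K(10): 10−25=-15≡11 → L
X(23): 23−25=-2≡24 → Y
Z(25): 25−25=0 → A

LYA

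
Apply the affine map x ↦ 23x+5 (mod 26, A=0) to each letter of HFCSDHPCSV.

H(7): 23·7+5=166≡10 → K
F(5): 23·5+5=120≡16 → Q
C(2): 23·2+5=51≡25 → Z
S(18): 23·18+5=419≡3 → D
D(3): 23·3+5=74≡22 → W
H(7): 23·7+5=166≡10 → K
P(15): 23·15+5=350≡12 → M
C(2): 23·2+5=51≡25 → Z
S(18): 23·18+5=419≡3 → D
V(21): 23·21+5=488≡20 → U

KQZDWKMZDU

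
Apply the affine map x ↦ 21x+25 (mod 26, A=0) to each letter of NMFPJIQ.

MRACGLX

N(13): 21·13+25=298≡12 → M
M(12): 21·12+25=277≡17 → R
F(5): 21·5+25=130≡0 → A
P(15): 21·15+25=340≡2 → C
J(9): 21·9+25=214≡6 → G
I(8): 21·8+25=193≡11 → L
Q(16): 21·16+25=361≡23 → X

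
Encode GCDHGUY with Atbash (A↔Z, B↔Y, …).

TXWSTFB

G(6) → T(19)
C(2) → X(23)
D(3) → W(22)
H(7) → S(18)
G(6) → T(19)
U(20) → F(5)
Y(24) → B(1)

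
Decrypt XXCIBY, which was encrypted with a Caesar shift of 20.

X(23): 23−20=3 → D
X(23): 23−20=3 → D
C(2): 2−20=-18≡8 → I
I(8): 8−20=-12≡14 → O
B(1): 1−20=-19≡7 → H
Y(24): 24−20=4 → E

DDIOHE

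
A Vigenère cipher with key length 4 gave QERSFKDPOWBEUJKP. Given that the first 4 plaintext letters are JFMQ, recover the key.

Subtract each crib letter from the matching ciphertext letter (mod 26):
Q(16)−J(9)=7 → H
E(4)−F(5)=-1≡25 → Z
R(17)−M(12)=5 → F
S(18)−Q(16)=2 → C

HZFC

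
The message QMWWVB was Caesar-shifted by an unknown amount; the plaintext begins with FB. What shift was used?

11

From the crib: Q(16)−F(5)=11, so the shift is 11.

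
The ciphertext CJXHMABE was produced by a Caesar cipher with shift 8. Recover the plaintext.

C(2): 2−8=-6≡20 → U
J(9): 9−8=1 → B
X(23): 23−8=15 → P
H(7): 7−8=-1≡25 → Z
M(12): 12−8=4 → E
A(0): 0−8=-8≡18 → S
B(1): 1−8=-7≡19 → T
E(4): 4−8=-4≡22 → W

UBPZESTW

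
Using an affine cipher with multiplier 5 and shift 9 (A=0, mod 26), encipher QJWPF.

LCPGI

Q(16): 5·16+9=89≡11 → L
J(9): 5·9+9=54≡2 → C
W(22): 5·22+9=119≡15 → P
P(15): 5·15+9=84≡6 → G
F(5): 5·5+9=34≡8 → I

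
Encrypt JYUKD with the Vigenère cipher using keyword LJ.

Repeat the key across the message: LJLJL
J(9)+L(11): 20 → U
Y(24)+J(9): 33≡7 → H
U(20)+L(11): 31≡5 → F
K(10)+J(9): 19 → T
D(3)+L(11): 14 → O

UHFTO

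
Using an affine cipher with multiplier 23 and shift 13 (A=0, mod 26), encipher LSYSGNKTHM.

GLTLVAJISD

L(11): 23·11+13=266≡6 → G
S(18): 23·18+13=427≡11 → L
Y(24): 23·24+13=565≡19 → T
S(18): 23·18+13=427≡11 → L
G(6): 23·6+13=151≡21 → V
N(13): 23·13+13=312≡0 → A
K(10): 23·10+13=243≡9 → J
T(19): 23·19+13=450≡8 → I
H(7): 23·7+13=174≡18 → S
M(12): 23·12+13=289≡3 → D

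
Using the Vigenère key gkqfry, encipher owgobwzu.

Repeat the key across the message: gkqfrygk
o(14)+g(6): 20 → u
w(22)+k(10): 32≡6 → g
g(6)+q(16): 22 → w
o(14)+f(5): 19 → t
b(1)+r(17): 18 → s
w(22)+y(24): 46≡20 → u
z(25)+g(6): 31≡5 → f
u(20)+k(10): 30≡4 → e

ugwtsufe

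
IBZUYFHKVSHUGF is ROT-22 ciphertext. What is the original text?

I(8): 8−22=-14≡12 → M
B(1): 1−22=-21≡5 → F
Z(25): 25−22=3 → D
U(20): 20−22=-2≡24 → Y
Y(24): 24−22=2 → C
F(5): 5−22=-17≡9 → J
H(7): 7−22=-15≡11 → L
K(10): 10−22=-12≡14 → O
V(21): 21−22=-1≡25 → Z
S(18): 18−22=-4≡22 → W
H(7): 7−22=-15≡11 → L
U(20): 20−22=-2≡24 → Y
G(6): 6−22=-16≡10 → K
F(5): 5−22=-17≡9 → J

MFDYCJLOZWLYKJ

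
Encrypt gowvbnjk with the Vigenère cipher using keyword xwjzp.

Repeat the key across the message: xwjzpxwj
g(6)+x(23): 29≡3 → d
o(14)+w(22): 36≡10 → k
w(22)+j(9): 31≡5 → f
v(21)+z(25): 46≡20 → u
b(1)+p(15): 16 → q
n(13)+x(23): 36≡10 → k
j(9)+w(22): 31≡5 → f
k(10)+j(9): 19 → t

dkfuqkft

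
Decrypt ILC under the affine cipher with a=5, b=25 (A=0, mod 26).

HSL

The inverse of 5 mod 26 is 21, since 5·21=105≡1. Apply D(y)=21·(y−25) mod 26:
I(8): 21·(8−25)=-357≡7 → H
L(11): 21·(11−25)=-294≡18 → S
C(2): 21·(2−25)=-483≡11 → L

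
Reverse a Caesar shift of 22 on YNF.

Y(24): 24−22=2 → C
N(13): 13−22=-9≡17 → R
F(5): 5−22=-17≡9 → J

CRJ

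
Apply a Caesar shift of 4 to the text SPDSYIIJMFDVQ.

WTHWCMMNQJHZU

S(18): 18+4=22 → W
P(15): 15+4=19 → T
D(3): 3+4=7 → H
S(18): 18+4=22 → W
Y(24): 24+4=28≡2 → C
I(8): 8+4=12 → M
I(8): 8+4=12 → M
J(9): 9+4=13 → N
M(12): 12+4=16 → Q
F(5): 5+4=9 → J
D(3): 3+4=7 → H
V(21): 21+4=25 → Z
Q(16): 16+4=20 → U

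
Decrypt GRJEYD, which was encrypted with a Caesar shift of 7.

ZKCXRW

G(6): 6−7=-1≡25 → Z
R(17): 17−7=10 → K
J(9): 9−7=2 → C
E(4): 4−7=-3≡23 → X
Y(24): 24−7=17 → R
D(3): 3−7=-4≡22 → W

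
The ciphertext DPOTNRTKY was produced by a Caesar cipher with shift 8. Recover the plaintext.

D(3): 3−8=-5≡21 → V
P(15): 15−8=7 → H
O(14): 14−8=6 → G
T(19): 19−8=11 → L
N(13): 13−8=5 → F
R(17): 17−8=9 → J
T(19): 19−8=11 → L
K(10): 10−8=2 → C
Y(24): 24−8=16 → Q

VHGLFJLCQ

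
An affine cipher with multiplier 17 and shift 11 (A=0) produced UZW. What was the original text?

The inverse of 17 mod 26 is 23, since 17·23=391≡1. Apply D(y)=23·(y−11) mod 26:
U(20): 23·(20−11)=207≡25 → Z
Z(25): 23·(25−11)=322≡10 → K
W(22): 23·(22−11)=253≡19 → T

ZKT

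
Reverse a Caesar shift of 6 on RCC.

LWW

R(17): 17−6=11 → L
C(2): 2−6=-4≡22 → W
C(2): 2−6=-4≡22 → W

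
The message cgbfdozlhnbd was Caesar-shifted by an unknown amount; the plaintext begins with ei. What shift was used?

24

From the crib: c(2)−e(4)=-2≡24, so the shift is 24.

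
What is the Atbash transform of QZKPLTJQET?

Q(16) → J(9)
Z(25) → A(0)
K(10) → P(15)
P(15) → K(10)
L(11) → O(14)
T(19) → G(6)
J(9) → Q(16)
Q(16) → J(9)
E(4) → V(21)
T(19) → G(6)

JAPKOGQJVG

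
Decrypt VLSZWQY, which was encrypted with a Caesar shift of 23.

YOVCZTB

V(21): 21−23=-2≡24 → Y
L(11): 11−23=-12≡14 → O
S(18): 18−23=-5≡21 → V
Z(25): 25−23=2 → C
W(22): 22−23=-1≡25 → Z
Q(16): 16−23=-7≡19 → T
Y(24): 24−23=1 → B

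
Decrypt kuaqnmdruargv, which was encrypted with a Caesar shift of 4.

gqwmjiznqwncr

k(10): 10−4=6 → g
u(20): 20−4=16 → q
a(0): 0−4=-4≡22 → w
q(16): 16−4=12 → m
n(13): 13−4=9 → j
m(12): 12−4=8 → i
d(3): 3−4=-1≡25 → z
r(17): 17−4=13 → n
u(20): 20−4=16 → q
a(0): 0−4=-4≡22 → w
r(17): 17−4=13 → n
g(6): 6−4=2 → c
v(21): 21−4=17 → r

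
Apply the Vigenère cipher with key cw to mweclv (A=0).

Repeat the key across the message: cwcwcw
m(12)+c(2): 14 → o
w(22)+w(22): 44≡18 → s
e(4)+c(2): 6 → g
c(2)+w(22): 24 → y
l(11)+c(2): 13 → n
v(21)+w(22): 43≡17 → r

osgynr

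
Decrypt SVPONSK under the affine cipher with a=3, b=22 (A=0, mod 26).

QRPGXQW

The inverse of 3 mod 26 is 9, since 3·9=27≡1. Apply D(y)=9·(y−22) mod 26:
S(18): 9·(18−22)=-36≡16 → Q
V(21): 9·(21−22)=-9≡17 → R
P(15): 9·(15−22)=-63≡15 → P
O(14): 9·(14−22)=-72≡6 → G
N(13): 9·(13−22)=-81≡23 → X
S(18): 9·(18−22)=-36≡16 → Q
K(10): 9·(10−22)=-108≡22 → W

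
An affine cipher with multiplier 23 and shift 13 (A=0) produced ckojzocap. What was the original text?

vbrkwrvni

The inverse of 23 mod 26 is 17, since 23·17=391≡1. Apply D(y)=17·(y−13) mod 26:
c(2): 17·(2−13)=-187≡21 → v
k(10): 17·(10−13)=-51≡1 → b
o(14): 17·(14−13)=17 → r
j(9): 17·(9−13)=-68≡10 → k
z(25): 17·(25−13)=204≡22 → w
o(14): 17·(14−13)=17 → r
c(2): 17·(2−13)=-187≡21 → v
a(0): 17·(0−13)=-221≡13 → n
p(15): 17·(15−13)=34≡8 → i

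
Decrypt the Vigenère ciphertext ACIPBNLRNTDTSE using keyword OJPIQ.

Repeat the key across the ciphertext: OJPIQOJPIQOJPI
A(0)−O(14): -14≡12 → M
C(2)−J(9): -7≡19 → T
I(8)−P(15): -7≡19 → T
P(15)−I(8): 7 → H
B(1)−Q(16): -15≡11 → L
N(13)−O(14): -1≡25 → Z
L(11)−J(9): 2 → C
R(17)−P(15): 2 → C
N(13)−I(8): 5 → F
T(19)−Q(16): 3 → D
D(3)−O(14): -11≡15 → P
T(19)−J(9): 10 → K
S(18)−P(15): 3 → D
E(4)−I(8): -4≡22 → W

MTTHLZCCFDPKDW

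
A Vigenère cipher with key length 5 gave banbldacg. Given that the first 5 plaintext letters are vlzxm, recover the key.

Subtract each crib letter from the matching ciphertext letter (mod 26):
b(1)−v(21)=-20≡6 → g
a(0)−l(11)=-11≡15 → p
n(13)−z(25)=-12≡14 → o
b(1)−x(23)=-22≡4 → e
l(11)−m(12)=-1≡25 → z

gpoez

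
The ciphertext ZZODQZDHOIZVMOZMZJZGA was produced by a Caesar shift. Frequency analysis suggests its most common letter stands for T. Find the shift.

6

The most frequent ciphertext letter is Z (appears 7 times).
Z is position 25; T is position 19.
Shift = 6.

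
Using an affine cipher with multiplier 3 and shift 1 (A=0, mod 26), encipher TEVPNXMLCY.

GNMUOSLIHV

T(19): 3·19+1=58≡6 → G
E(4): 3·4+1=13 → N
V(21): 3·21+1=64≡12 → M
P(15): 3·15+1=46≡20 → U
N(13): 3·13+1=40≡14 → O
X(23): 3·23+1=70≡18 → S
M(12): 3·12+1=37≡11 → L
L(11): 3·11+1=34≡8 → I
C(2): 3·2+1=7 → H
Y(24): 3·24+1=73≡21 → V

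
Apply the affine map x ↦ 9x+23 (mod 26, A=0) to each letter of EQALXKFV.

HLXSWJQE

E(4): 9·4+23=59≡7 → H
Q(16): 9·16+23=167≡11 → L
A(0): 9·0+23=23 → X
L(11): 9·11+23=122≡18 → S
X(23): 9·23+23=230≡22 → W
K(10): 9·10+23=113≡9 → J
F(5): 9·5+23=68≡16 → Q
V(21): 9·21+23=212≡4 → E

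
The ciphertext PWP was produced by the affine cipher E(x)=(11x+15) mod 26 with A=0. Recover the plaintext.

The inverse of 11 mod 26 is 19, since 11·19=209≡1. Apply D(y)=19·(y−15) mod 26:
P(15): 19·(15−15)=0 → A
W(22): 19·(22−15)=133≡3 → D
P(15): 19·(15−15)=0 → A

ADA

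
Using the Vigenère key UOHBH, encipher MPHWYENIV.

GDOXFYBPW

Repeat the key across the message: UOHBHUOHB
M(12)+U(20): 32≡6 → G
P(15)+O(14): 29≡3 → D
H(7)+H(7): 14 → O
W(22)+B(1): 23 → X
Y(24)+H(7): 31≡5 → F
E(4)+U(20): 24 → Y
N(13)+O(14): 27≡1 → B
I(8)+H(7): 15 → P
V(21)+B(1): 22 → W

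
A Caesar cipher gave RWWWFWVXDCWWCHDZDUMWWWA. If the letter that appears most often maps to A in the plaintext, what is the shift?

The most frequent ciphertext letter is W (appears 9 times).
W is position 22; A is position 0.
Shift = 22.

22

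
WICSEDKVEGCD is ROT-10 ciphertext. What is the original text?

W(22): 22−10=12 → M
I(8): 8−10=-2≡24 → Y
C(2): 2−10=-8≡18 → S
S(18): 18−10=8 → I
E(4): 4−10=-6≡20 → U
D(3): 3−10=-7≡19 → T
K(10): 10−10=0 → A
V(21): 21−10=11 → L
E(4): 4−10=-6≡20 → U
G(6): 6−10=-4≡22 → W
C(2): 2−10=-8≡18 → S
D(3): 3−10=-7≡19 → T

MYSIUTALUWST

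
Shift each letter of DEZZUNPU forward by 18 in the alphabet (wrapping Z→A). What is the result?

D(3): 3+18=21 → V
E(4): 4+18=22 → W
Z(25): 25+18=43≡17 → R
Z(25): 25+18=43≡17 → R
U(20): 20+18=38≡12 → M
N(13): 13+18=31≡5 → F
P(15): 15+18=33≡7 → H
U(20): 20+18=38≡12 → M

VWRRMFHM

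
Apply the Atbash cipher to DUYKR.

WFBPI

D(3) → W(22)
U(20) → F(5)
Y(24) → B(1)
K(10) → P(15)
R(17) → I(8)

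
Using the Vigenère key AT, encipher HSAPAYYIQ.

Repeat the key across the message: ATATATATA
H(7)+A(0): 7 → H
S(18)+T(19): 37≡11 → L
A(0)+A(0): 0 → A
P(15)+T(19): 34≡8 → I
A(0)+A(0): 0 → A
Y(24)+T(19): 43≡17 → R
Y(24)+A(0): 24 → Y
I(8)+T(19): 27≡1 → B
Q(16)+A(0): 16 → Q

HLAIARYBQ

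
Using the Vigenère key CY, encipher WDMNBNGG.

Repeat the key across the message: CYCYCYCY
W(22)+C(2): 24 → Y
D(3)+Y(24): 27≡1 → B
M(12)+C(2): 14 → O
N(13)+Y(24): 37≡11 → L
B(1)+C(2): 3 → D
N(13)+Y(24): 37≡11 → L
G(6)+C(2): 8 → I
G(6)+Y(24): 30≡4 → E

YBOLDLIE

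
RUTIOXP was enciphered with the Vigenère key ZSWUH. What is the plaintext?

Repeat the key across the ciphertext: ZSWUHZS
R(17)−Z(25): -8≡18 → S
U(20)−S(18): 2 → C
T(19)−W(22): -3≡23 → X
I(8)−U(20): -12≡14 → O
O(14)−H(7): 7 → H
X(23)−Z(25): -2≡24 → Y
P(15)−S(18): -3≡23 → X

SCXOHYX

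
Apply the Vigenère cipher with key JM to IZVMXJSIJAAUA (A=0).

RLEYGVBUSMJGJ

Repeat the key across the message: JMJMJMJMJMJMJ
I(8)+J(9): 17 → R
Z(25)+M(12): 37≡11 → L
V(21)+J(9): 30≡4 → E
M(12)+M(12): 24 → Y
X(23)+J(9): 32≡6 → G
J(9)+M(12): 21 → V
S(18)+J(9): 27≡1 → B
I(8)+M(12): 20 → U
J(9)+J(9): 18 → S
A(0)+M(12): 12 → M
A(0)+J(9): 9 → J
U(20)+M(12): 32≡6 → G
A(0)+J(9): 9 → J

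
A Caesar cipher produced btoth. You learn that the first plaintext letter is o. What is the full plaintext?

From the crib: b(1)−o(14)=-13≡13, so the shift is 13.
Subtract 13 from each ciphertext letter:
b(1): 1−13=-12≡14 → o
t(19): 19−13=6 → g
o(14): 14−13=1 → b
t(19): 19−13=6 → g
h(7): 7−13=-6≡20 → u

ogbgu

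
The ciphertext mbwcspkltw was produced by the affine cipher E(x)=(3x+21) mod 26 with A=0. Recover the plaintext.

xcjlzyfoij

The inverse of 3 mod 26 is 9, since 3·9=27≡1. Apply D(y)=9·(y−21) mod 26:
m(12): 9·(12−21)=-81≡23 → x
b(1): 9·(1−21)=-180≡2 → c
w(22): 9·(22−21)=9 → j
c(2): 9·(2−21)=-171≡11 → l
s(18): 9·(18−21)=-27≡25 → z
p(15): 9·(15−21)=-54≡24 → y
k(10): 9·(10−21)=-99≡5 → f
l(11): 9·(11−21)=-90≡14 → o
t(19): 9·(19−21)=-18≡8 → i
w(22): 9·(22−21)=9 → j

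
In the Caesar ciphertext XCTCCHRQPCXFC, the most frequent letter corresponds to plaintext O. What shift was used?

14

The most frequent ciphertext letter is C (appears 5 times).
C is position 2; O is position 14.
Shift = -12≡14.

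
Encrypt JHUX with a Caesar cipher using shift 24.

HFSV

J(9): 9+24=33≡7 → H
H(7): 7+24=31≡5 → F
U(20): 20+24=44≡18 → S
X(23): 23+24=47≡21 → V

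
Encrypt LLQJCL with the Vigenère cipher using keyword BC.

MNRLDN

Repeat the key across the message: BCBCBC
L(11)+B(1): 12 → M
L(11)+C(2): 13 → N
Q(16)+B(1): 17 → R
J(9)+C(2): 11 → L
C(2)+B(1): 3 → D
L(11)+C(2): 13 → N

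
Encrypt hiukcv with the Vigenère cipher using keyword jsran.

Repeat the key across the message: jsranj
h(7)+j(9): 16 → q
i(8)+s(18): 26≡0 → a
u(20)+r(17): 37≡11 → l
k(10)+a(0): 10 → k
c(2)+n(13): 15 → p
v(21)+j(9): 30≡4 → e

qalkpe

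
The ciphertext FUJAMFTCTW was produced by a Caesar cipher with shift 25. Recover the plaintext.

F(5): 5−25=-20≡6 → G
U(20): 20−25=-5≡21 → V
J(9): 9−25=-16≡10 → K
A(0): 0−25=-25≡1 → B
M(12): 12−25=-13≡13 → N
F(5): 5−25=-20≡6 → G
T(19): 19−25=-6≡20 → U
C(2): 2−25=-23≡3 → D
T(19): 19−25=-6≡20 → U
W(22): 22−25=-3≡23 → X

GVKBNGUDUX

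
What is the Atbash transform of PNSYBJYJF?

KMHBYQBQU

P(15) → K(10)
N(13) → M(12)
S(18) → H(7)
Y(24) → B(1)
B(1) → Y(24)
J(9) → Q(16)
Y(24) → B(1)
J(9) → Q(16)
F(5) → U(20)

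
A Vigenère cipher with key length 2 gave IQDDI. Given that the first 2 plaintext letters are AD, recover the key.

IN

Subtract each crib letter from the matching ciphertext letter (mod 26):
I(8)−A(0)=8 → I
Q(16)−D(3)=13 → N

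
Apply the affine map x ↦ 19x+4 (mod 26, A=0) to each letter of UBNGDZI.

U(20): 19·20+4=384≡20 → U
B(1): 19·1+4=23 → X
N(13): 19·13+4=251≡17 → R
G(6): 19·6+4=118≡14 → O
D(3): 19·3+4=61≡9 → J
Z(25): 19·25+4=479≡11 → L
I(8): 19·8+4=156≡0 → A

UXROJLA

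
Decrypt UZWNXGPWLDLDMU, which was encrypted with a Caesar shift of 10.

KPMDNWFMBTBTCK

U(20): 20−10=10 → K
Z(25): 25−10=15 → P
W(22): 22−10=12 → M
N(13): 13−10=3 → D
X(23): 23−10=13 → N
G(6): 6−10=-4≡22 → W
P(15): 15−10=5 → F
W(22): 22−10=12 → M
L(11): 11−10=1 → B
D(3): 3−10=-7≡19 → T
L(11): 11−10=1 → B
D(3): 3−10=-7≡19 → T
M(12): 12−10=2 → C
U(20): 20−10=10 → K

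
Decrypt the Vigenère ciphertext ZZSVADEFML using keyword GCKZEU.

TXIWWJYDCM

Repeat the key across the ciphertext: GCKZEUGCKZ
Z(25)−G(6): 19 → T
Z(25)−C(2): 23 → X
S(18)−K(10): 8 → I
V(21)−Z(25): -4≡22 → W
A(0)−E(4): -4≡22 → W
D(3)−U(20): -17≡9 → J
E(4)−G(6): -2≡24 → Y
F(5)−C(2): 3 → D
M(12)−K(10): 2 → C
L(11)−Z(25): -14≡12 → M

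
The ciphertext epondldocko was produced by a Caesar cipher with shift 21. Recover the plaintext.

jutsiqithpt

e(4): 4−21=-17≡9 → j
p(15): 15−21=-6≡20 → u
o(14): 14−21=-7≡19 → t
n(13): 13−21=-8≡18 → s
d(3): 3−21=-18≡8 → i
l(11): 11−21=-10≡16 → q
d(3): 3−21=-18≡8 → i
o(14): 14−21=-7≡19 → t
c(2): 2−21=-19≡7 → h
k(10): 10−21=-11≡15 → p
o(14): 14−21=-7≡19 → t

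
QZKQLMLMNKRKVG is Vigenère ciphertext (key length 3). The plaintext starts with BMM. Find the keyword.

Subtract each crib letter from the matching ciphertext letter (mod 26):
Q(16)−B(1)=15 → P
Z(25)−M(12)=13 → N
K(10)−M(12)=-2≡24 → Y

PNY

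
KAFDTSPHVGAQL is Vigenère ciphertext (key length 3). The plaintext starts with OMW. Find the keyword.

WOJ

Subtract each crib letter from the matching ciphertext letter (mod 26):
K(10)−O(14)=-4≡22 → W
A(0)−M(12)=-12≡14 → O
F(5)−W(22)=-17≡9 → J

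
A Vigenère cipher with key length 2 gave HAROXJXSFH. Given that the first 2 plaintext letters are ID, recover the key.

ZX

Subtract each crib letter from the matching ciphertext letter (mod 26):
H(7)−I(8)=-1≡25 → Z
A(0)−D(3)=-3≡23 → X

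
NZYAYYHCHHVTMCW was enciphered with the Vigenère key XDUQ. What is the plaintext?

Repeat the key across the ciphertext: XDUQXDUQXDUQXDU
N(13)−X(23): -10≡16 → Q
Z(25)−D(3): 22 → W
Y(24)−U(20): 4 → E
A(0)−Q(16): -16≡10 → K
Y(24)−X(23): 1 → B
Y(24)−D(3): 21 → V
H(7)−U(20): -13≡13 → N
C(2)−Q(16): -14≡12 → M
H(7)−X(23): -16≡10 → K
H(7)−D(3): 4 → E
V(21)−U(20): 1 → B
T(19)−Q(16): 3 → D
M(12)−X(23): -11≡15 → P
C(2)−D(3): -1≡25 → Z
W(22)−U(20): 2 → C

QWEKBVNMKEBDPZC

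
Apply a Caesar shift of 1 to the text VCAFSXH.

WDBGTYI

V(21): 21+1=22 → W
C(2): 2+1=3 → D
A(0): 0+1=1 → B
F(5): 5+1=6 → G
S(18): 18+1=19 → T
X(23): 23+1=24 → Y
H(7): 7+1=8 → I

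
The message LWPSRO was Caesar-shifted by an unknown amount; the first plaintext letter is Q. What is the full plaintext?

QBUXWT

From the crib: L(11)−Q(16)=-5≡21, so the shift is 21.
Subtract 21 from each ciphertext letter:
L(11): 11−21=-10≡16 → Q
W(22): 22−21=1 → B
P(15): 15−21=-6≡20 → U
S(18): 18−21=-3≡23 → X
R(17): 17−21=-4≡22 → W
O(14): 14−21=-7≡19 → T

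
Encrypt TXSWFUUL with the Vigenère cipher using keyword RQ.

Repeat the key across the message: RQRQRQRQ
T(19)+R(17): 36≡10 → K
X(23)+Q(16): 39≡13 → N
S(18)+R(17): 35≡9 → J
W(22)+Q(16): 38≡12 → M
F(5)+R(17): 22 → W
U(20)+Q(16): 36≡10 → K
U(20)+R(17): 37≡11 → L
L(11)+Q(16): 27≡1 → B

KNJMWKLB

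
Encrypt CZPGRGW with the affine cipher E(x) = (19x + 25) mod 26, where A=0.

LGYJKJB

C(2): 19·2+25=63≡11 → L
Z(25): 19·25+25=500≡6 → G
P(15): 19·15+25=310≡24 → Y
G(6): 19·6+25=139≡9 → J
R(17): 19·17+25=348≡10 → K
G(6): 19·6+25=139≡9 → J
W(22): 19·22+25=443≡1 → B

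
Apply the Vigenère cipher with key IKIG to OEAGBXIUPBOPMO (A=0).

WOIMJHQAXLWVUY

Repeat the key across the message: IKIGIKIGIKIGIK
O(14)+I(8): 22 → W
E(4)+K(10): 14 → O
A(0)+I(8): 8 → I
G(6)+G(6): 12 → M
B(1)+I(8): 9 → J
X(23)+K(10): 33≡7 → H
I(8)+I(8): 16 → Q
U(20)+G(6): 26≡0 → A
P(15)+I(8): 23 → X
B(1)+K(10): 11 → L
O(14)+I(8): 22 → W
P(15)+G(6): 21 → V
M(12)+I(8): 20 → U
O(14)+K(10): 24 → Y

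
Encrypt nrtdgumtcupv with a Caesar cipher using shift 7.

uyaknbtajbwc

n(13): 13+7=20 → u
r(17): 17+7=24 → y
t(19): 19+7=26≡0 → a
d(3): 3+7=10 → k
g(6): 6+7=13 → n
u(20): 20+7=27≡1 → b
m(12): 12+7=19 → t
t(19): 19+7=26≡0 → a
c(2): 2+7=9 → j
u(20): 20+7=27≡1 → b
p(15): 15+7=22 → w
v(21): 21+7=28≡2 → c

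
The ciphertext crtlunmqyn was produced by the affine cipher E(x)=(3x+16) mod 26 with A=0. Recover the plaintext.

ejbhkzqauz

The inverse of 3 mod 26 is 9, since 3·9=27≡1. Apply D(y)=9·(y−16) mod 26:
c(2): 9·(2−16)=-126≡4 → e
r(17): 9·(17−16)=9 → j
t(19): 9·(19−16)=27≡1 → b
l(11): 9·(11−16)=-45≡7 → h
u(20): 9·(20−16)=36≡10 → k
n(13): 9·(13−16)=-27≡25 → z
m(12): 9·(12−16)=-36≡16 → q
q(16): 9·(16−16)=0 → a
y(24): 9·(24−16)=72≡20 → u
n(13): 9·(13−16)=-27≡25 → z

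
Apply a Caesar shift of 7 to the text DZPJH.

D(3): 3+7=10 → K
Z(25): 25+7=32≡6 → G
P(15): 15+7=22 → W
J(9): 9+7=16 → Q
H(7): 7+7=14 → O

KGWQO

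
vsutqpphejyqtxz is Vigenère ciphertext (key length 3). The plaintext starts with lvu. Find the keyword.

Subtract each crib letter from the matching ciphertext letter (mod 26):
v(21)−l(11)=10 → k
s(18)−v(21)=-3≡23 → x
u(20)−u(20)=0 → a

kxa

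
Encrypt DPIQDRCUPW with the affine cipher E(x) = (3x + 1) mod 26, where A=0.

KUZXKAHJUP

D(3): 3·3+1=10 → K
P(15): 3·15+1=46≡20 → U
I(8): 3·8+1=25 → Z
Q(16): 3·16+1=49≡23 → X
D(3): 3·3+1=10 → K
R(17): 3·17+1=52≡0 → A
C(2): 3·2+1=7 → H
U(20): 3·20+1=61≡9 → J
P(15): 3·15+1=46≡20 → U
W(22): 3·22+1=67≡15 → P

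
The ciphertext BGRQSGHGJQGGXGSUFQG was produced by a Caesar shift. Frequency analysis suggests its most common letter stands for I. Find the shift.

The most frequent ciphertext letter is G (appears 7 times).
G is position 6; I is position 8.
Shift = -2≡24.

24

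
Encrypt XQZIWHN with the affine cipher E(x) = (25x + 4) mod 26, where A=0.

HOFWIXR

X(23): 25·23+4=579≡7 → H
Q(16): 25·16+4=404≡14 → O
Z(25): 25·25+4=629≡5 → F
I(8): 25·8+4=204≡22 → W
W(22): 25·22+4=554≡8 → I
H(7): 25·7+4=179≡23 → X
N(13): 25·13+4=329≡17 → R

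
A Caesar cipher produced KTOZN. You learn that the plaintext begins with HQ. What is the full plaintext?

HQLWK

From the crib: K(10)−H(7)=3, so the shift is 3.
Subtract 3 from each ciphertext letter:
K(10): 10−3=7 → H
T(19): 19−3=16 → Q
O(14): 14−3=11 → L
Z(25): 25−3=22 → W
N(13): 13−3=10 → K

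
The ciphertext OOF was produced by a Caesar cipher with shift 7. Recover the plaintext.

O(14): 14−7=7 → H
O(14): 14−7=7 → H
F(5): 5−7=-2≡24 → Y

HHY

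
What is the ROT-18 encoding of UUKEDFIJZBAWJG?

U(20): 20+18=38≡12 → M
U(20): 20+18=38≡12 → M
K(10): 10+18=28≡2 → C
E(4): 4+18=22 → W
D(3): 3+18=21 → V
F(5): 5+18=23 → X
I(8): 8+18=26≡0 → A
J(9): 9+18=27≡1 → B
Z(25): 25+18=43≡17 → R
B(1): 1+18=19 → T
A(0): 0+18=18 → S
W(22): 22+18=40≡14 → O
J(9): 9+18=27≡1 → B
G(6): 6+18=24 → Y

MMCWVXABRTSOBY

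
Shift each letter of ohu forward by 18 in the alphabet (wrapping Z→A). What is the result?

gzm

o(14): 14+18=32≡6 → g
h(7): 7+18=25 → z
u(20): 20+18=38≡12 → m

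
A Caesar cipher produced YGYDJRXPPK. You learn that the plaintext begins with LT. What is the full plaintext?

From the crib: Y(24)−L(11)=13, so the shift is 13.
Subtract 13 from each ciphertext letter:
Y(24): 24−13=11 → L
G(6): 6−13=-7≡19 → T
Y(24): 24−13=11 → L
D(3): 3−13=-10≡16 → Q
J(9): 9−13=-4≡22 → W
R(17): 17−13=4 → E
X(23): 23−13=10 → K
P(15): 15−13=2 → C
P(15): 15−13=2 → C
K(10): 10−13=-3≡23 → X

LTLQWEKCCX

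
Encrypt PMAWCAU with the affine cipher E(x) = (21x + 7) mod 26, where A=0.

KZHBXHL

P(15): 21·15+7=322≡10 → K
M(12): 21·12+7=259≡25 → Z
A(0): 21·0+7=7 → H
W(22): 21·22+7=469≡1 → B
C(2): 21·2+7=49≡23 → X
A(0): 21·0+7=7 → H
U(20): 21·20+7=427≡11 → L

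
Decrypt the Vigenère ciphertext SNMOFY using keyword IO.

KZEAXK

Repeat the key across the ciphertext: IOIOIO
S(18)−I(8): 10 → K
N(13)−O(14): -1≡25 → Z
M(12)−I(8): 4 → E
O(14)−O(14): 0 → A
F(5)−I(8): -3≡23 → X
Y(24)−O(14): 10 → K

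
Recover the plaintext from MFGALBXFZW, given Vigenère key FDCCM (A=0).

HCEYZWUDXK

Repeat the key across the ciphertext: FDCCMFDCCM
M(12)−F(5): 7 → H
F(5)−D(3): 2 → C
G(6)−C(2): 4 → E
A(0)−C(2): -2≡24 → Y
L(11)−M(12): -1≡25 → Z
B(1)−F(5): -4≡22 → W
X(23)−D(3): 20 → U
F(5)−C(2): 3 → D
Z(25)−C(2): 23 → X
W(22)−M(12): 10 → K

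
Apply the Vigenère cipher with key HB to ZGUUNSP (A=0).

GHBVUTW

Repeat the key across the message: HBHBHBH
Z(25)+H(7): 32≡6 → G
G(6)+B(1): 7 → H
U(20)+H(7): 27≡1 → B
U(20)+B(1): 21 → V
N(13)+H(7): 20 → U
S(18)+B(1): 19 → T
P(15)+H(7): 22 → W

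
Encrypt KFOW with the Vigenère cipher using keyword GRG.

QWUC

Repeat the key across the message: GRGG
K(10)+G(6): 16 → Q
F(5)+R(17): 22 → W
O(14)+G(6): 20 → U
W(22)+G(6): 28≡2 → C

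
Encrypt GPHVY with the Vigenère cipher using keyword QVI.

Repeat the key across the message: QVIQV
G(6)+Q(16): 22 → W
P(15)+V(21): 36≡10 → K
H(7)+I(8): 15 → P
V(21)+Q(16): 37≡11 → L
Y(24)+V(21): 45≡19 → T

WKPLT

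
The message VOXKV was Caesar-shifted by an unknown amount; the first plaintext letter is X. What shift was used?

From the crib: V(21)−X(23)=-2≡24, so the shift is 24.

24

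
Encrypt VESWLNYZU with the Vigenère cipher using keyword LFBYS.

GJTUDYDAS

Repeat the key across the message: LFBYSLFBY
V(21)+L(11): 32≡6 → G
E(4)+F(5): 9 → J
S(18)+B(1): 19 → T
W(22)+Y(24): 46≡20 → U
L(11)+S(18): 29≡3 → D
N(13)+L(11): 24 → Y
Y(24)+F(5): 29≡3 → D
Z(25)+B(1): 26≡0 → A
U(20)+Y(24): 44≡18 → S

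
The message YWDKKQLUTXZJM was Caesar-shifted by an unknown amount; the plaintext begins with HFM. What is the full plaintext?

From the crib: Y(24)−H(7)=17, so the shift is 17.
Subtract 17 from each ciphertext letter:
Y(24): 24−17=7 → H
W(22): 22−17=5 → F
D(3): 3−17=-14≡12 → M
K(10): 10−17=-7≡19 → T
K(10): 10−17=-7≡19 → T
Q(16): 16−17=-1≡25 → Z
L(11): 11−17=-6≡20 → U
U(20): 20−17=3 → D
T(19): 19−17=2 → C
X(23): 23−17=6 → G
Z(25): 25−17=8 → I
J(9): 9−17=-8≡18 → S
M(12): 12−17=-5≡21 → V

HFMTTZUDCGISV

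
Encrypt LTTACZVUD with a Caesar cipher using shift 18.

L(11): 11+18=29≡3 → D
T(19): 19+18=37≡11 → L
T(19): 19+18=37≡11 → L
A(0): 0+18=18 → S
C(2): 2+18=20 → U
Z(25): 25+18=43≡17 → R
V(21): 21+18=39≡13 → N
U(20): 20+18=38≡12 → M
D(3): 3+18=21 → V

DLLSURNMV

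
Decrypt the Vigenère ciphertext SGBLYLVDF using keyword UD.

YDHIEIBAL

Repeat the key across the ciphertext: UDUDUDUDU
S(18)−U(20): -2≡24 → Y
G(6)−D(3): 3 → D
B(1)−U(20): -19≡7 → H
L(11)−D(3): 8 → I
Y(24)−U(20): 4 → E
L(11)−D(3): 8 → I
V(21)−U(20): 1 → B
D(3)−D(3): 0 → A
F(5)−U(20): -15≡11 → L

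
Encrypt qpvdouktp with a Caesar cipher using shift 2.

q(16): 16+2=18 → s
p(15): 15+2=17 → r
v(21): 21+2=23 → x
d(3): 3+2=5 → f
o(14): 14+2=16 → q
u(20): 20+2=22 → w
k(10): 10+2=12 → m
t(19): 19+2=21 → v
p(15): 15+2=17 → r

srxfqwmvr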